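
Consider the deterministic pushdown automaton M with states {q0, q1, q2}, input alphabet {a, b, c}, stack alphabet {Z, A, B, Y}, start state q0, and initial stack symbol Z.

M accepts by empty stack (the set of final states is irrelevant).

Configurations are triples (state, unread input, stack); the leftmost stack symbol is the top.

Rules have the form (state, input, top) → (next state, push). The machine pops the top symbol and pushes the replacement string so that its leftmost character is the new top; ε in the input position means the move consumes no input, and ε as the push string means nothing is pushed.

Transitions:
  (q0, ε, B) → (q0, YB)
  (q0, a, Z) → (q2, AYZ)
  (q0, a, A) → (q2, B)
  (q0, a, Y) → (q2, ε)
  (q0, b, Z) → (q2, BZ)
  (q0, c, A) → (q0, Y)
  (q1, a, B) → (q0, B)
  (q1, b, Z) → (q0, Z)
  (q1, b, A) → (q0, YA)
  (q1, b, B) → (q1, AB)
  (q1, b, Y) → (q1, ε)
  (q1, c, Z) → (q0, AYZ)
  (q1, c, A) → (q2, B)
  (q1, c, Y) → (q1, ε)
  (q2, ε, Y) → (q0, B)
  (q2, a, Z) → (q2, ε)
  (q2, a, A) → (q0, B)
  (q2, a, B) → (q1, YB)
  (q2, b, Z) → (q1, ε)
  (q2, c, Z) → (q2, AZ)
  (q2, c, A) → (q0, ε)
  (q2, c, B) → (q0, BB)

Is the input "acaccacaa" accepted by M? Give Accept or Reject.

(q0, acaccacaa, Z) ⊢ (q2, caccacaa, AYZ) ⊢ (q0, accacaa, YZ) ⊢ (q2, ccacaa, Z) ⊢ (q2, cacaa, AZ) ⊢ (q0, acaa, Z) ⊢ (q2, caa, AYZ) ⊢ (q0, aa, YZ) ⊢ (q2, a, Z) ⊢ (q2, ε, ε)
All input consumed and the stack is empty.

Accept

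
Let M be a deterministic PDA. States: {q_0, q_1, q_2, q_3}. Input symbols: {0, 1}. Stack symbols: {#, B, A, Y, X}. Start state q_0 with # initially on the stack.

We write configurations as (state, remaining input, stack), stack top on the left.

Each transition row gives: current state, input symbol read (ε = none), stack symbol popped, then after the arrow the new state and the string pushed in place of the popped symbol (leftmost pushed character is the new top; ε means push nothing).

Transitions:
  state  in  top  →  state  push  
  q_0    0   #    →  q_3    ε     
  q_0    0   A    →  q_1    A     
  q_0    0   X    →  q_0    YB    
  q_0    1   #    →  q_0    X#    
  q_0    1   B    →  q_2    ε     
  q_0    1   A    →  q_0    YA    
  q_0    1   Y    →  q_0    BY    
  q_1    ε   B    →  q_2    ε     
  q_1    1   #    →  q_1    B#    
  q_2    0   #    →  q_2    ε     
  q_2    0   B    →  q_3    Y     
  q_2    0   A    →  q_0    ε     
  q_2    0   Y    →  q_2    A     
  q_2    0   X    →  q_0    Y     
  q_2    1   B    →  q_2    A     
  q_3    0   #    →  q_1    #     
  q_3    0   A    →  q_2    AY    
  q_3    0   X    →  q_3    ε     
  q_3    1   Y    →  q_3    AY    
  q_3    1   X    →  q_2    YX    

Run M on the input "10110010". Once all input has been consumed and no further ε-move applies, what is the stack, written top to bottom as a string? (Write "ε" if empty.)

(q_0, 10110010, #)
  read 1, top #: go to q_0, push X# → (q_0, 0110010, X#)
  read 0, top X: go to q_0, push YB → (q_0, 110010, YB#)
  read 1, top Y: go to q_0, push BY → (q_0, 10010, BYB#)
  read 1, top B: go to q_2, push ε → (q_2, 0010, YB#)
  read 0, top Y: go to q_2, push A → (q_2, 010, AB#)
  read 0, top A: go to q_0, push ε → (q_0, 10, B#)
  read 1, top B: go to q_2, push ε → (q_2, 0, #)
  read 0, top #: go to q_2, push ε → (q_2, ε, ε)
All input consumed in state q_2 with stack ε.

ε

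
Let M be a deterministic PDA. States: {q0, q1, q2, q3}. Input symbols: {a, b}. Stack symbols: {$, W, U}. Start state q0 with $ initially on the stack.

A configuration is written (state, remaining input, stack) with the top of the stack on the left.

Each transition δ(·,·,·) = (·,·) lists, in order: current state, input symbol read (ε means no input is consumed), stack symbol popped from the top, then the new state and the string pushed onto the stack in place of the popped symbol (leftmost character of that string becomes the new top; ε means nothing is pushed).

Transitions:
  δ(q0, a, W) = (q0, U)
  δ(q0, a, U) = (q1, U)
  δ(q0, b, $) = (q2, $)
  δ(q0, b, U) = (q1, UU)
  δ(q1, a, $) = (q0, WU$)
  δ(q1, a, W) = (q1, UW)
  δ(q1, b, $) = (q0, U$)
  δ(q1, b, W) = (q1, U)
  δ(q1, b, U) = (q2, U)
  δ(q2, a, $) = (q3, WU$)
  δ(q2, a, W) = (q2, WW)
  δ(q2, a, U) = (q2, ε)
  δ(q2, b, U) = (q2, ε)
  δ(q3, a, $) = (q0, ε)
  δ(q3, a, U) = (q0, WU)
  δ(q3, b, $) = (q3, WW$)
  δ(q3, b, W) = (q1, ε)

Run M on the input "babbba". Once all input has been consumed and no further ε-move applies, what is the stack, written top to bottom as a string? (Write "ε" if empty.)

WU$

(q0, babbba, $)
  read b, top $: go to q2, push $ → (q2, abbba, $)
  read a, top $: go to q3, push WU$ → (q3, bbba, WU$)
  read b, top W: go to q1, push ε → (q1, bba, U$)
  read b, top U: go to q2, push U → (q2, ba, U$)
  read b, top U: go to q2, push ε → (q2, a, $)
  read a, top $: go to q3, push WU$ → (q3, ε, WU$)
All input consumed in state q3 with stack WU$.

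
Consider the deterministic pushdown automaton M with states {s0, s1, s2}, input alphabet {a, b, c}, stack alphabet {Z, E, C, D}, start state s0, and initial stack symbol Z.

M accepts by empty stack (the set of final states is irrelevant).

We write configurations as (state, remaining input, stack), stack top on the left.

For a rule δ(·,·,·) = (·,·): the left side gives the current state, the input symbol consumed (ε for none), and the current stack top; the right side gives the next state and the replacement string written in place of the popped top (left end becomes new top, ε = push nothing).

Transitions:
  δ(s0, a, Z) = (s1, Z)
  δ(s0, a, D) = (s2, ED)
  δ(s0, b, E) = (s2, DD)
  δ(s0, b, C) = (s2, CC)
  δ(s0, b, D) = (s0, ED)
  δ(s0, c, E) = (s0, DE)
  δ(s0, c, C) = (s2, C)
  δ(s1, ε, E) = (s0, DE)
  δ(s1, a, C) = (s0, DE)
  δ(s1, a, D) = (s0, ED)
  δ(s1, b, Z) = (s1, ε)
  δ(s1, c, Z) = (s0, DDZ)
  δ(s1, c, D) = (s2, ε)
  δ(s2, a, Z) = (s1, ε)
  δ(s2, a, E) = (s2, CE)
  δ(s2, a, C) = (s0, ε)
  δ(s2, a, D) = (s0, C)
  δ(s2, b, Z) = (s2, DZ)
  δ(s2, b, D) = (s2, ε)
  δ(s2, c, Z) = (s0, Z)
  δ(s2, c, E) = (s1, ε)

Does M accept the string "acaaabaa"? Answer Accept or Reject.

(s0, acaaabaa, Z) ⊢ (s1, caaabaa, Z) ⊢ (s0, aaabaa, DDZ) ⊢ (s2, aabaa, EDDZ) ⊢ (s2, abaa, CEDDZ) ⊢ (s0, baa, EDDZ) ⊢ (s2, aa, DDDDZ) ⊢ (s0, a, CDDDZ)
No transition applies at (s0, a, CDDDZ); input not fully consumed.

Reject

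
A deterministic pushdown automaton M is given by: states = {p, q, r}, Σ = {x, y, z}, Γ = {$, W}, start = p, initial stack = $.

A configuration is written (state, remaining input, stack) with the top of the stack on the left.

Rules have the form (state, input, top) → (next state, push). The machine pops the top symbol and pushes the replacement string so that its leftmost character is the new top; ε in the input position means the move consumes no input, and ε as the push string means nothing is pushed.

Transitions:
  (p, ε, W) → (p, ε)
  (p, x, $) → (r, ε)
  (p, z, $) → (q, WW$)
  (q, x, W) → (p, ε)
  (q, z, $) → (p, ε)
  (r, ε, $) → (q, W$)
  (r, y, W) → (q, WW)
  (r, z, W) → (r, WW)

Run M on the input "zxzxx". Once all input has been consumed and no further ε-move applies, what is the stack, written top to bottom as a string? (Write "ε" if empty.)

(p, zxzxx, $)
  read z, top $: go to q, push WW$ → (q, xzxx, WW$)
  read x, top W: go to p, push ε → (p, zxx, W$)
  ε-move, top W: go to p, push ε → (p, zxx, $)
  read z, top $: go to q, push WW$ → (q, xx, WW$)
  read x, top W: go to p, push ε → (p, x, W$)
  ε-move, top W: go to p, push ε → (p, x, $)
  read x, top $: go to r, push ε → (r, ε, ε)
All input consumed in state r with stack ε.

ε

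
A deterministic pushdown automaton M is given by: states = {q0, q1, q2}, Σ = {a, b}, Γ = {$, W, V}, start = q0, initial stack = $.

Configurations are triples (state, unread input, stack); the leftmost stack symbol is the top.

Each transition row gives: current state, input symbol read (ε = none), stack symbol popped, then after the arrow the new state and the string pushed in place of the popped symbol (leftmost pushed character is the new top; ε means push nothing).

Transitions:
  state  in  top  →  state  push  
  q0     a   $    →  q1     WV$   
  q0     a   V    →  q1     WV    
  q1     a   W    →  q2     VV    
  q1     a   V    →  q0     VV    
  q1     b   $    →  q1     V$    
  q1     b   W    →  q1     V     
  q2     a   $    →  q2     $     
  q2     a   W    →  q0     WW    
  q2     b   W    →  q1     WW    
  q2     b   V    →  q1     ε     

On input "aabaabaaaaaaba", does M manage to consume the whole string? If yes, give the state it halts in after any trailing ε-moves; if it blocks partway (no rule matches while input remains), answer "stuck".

(q0, aabaabaaaaaaba, $) ⊢ (q1, abaabaaaaaaba, WV$) ⊢ (q2, baabaaaaaaba, VVV$) ⊢ (q1, aabaaaaaaba, VV$) ⊢ (q0, abaaaaaaba, VVV$) ⊢ (q1, baaaaaaba, WVVV$) ⊢ (q1, aaaaaaba, VVVV$) ⊢ (q0, aaaaaba, VVVVV$) ⊢ (q1, aaaaba, WVVVVV$) ⊢ (q2, aaaba, VVVVVVV$)
No transition for (q2, a, top V); M blocks with input aaaba remaining.

stuck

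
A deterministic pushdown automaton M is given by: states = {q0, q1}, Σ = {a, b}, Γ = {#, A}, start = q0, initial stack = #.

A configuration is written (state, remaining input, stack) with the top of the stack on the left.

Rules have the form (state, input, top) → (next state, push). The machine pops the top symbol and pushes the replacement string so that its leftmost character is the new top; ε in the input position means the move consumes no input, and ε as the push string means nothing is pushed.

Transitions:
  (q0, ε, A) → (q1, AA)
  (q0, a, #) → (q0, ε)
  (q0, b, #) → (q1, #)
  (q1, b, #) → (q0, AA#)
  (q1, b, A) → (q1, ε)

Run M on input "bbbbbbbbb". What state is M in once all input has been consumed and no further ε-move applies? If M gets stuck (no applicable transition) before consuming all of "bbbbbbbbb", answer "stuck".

q1

(q0, bbbbbbbbb, #) ⊢ (q1, bbbbbbbb, #) ⊢ (q0, bbbbbbb, AA#) ⊢ (q1, bbbbbbb, AAA#) ⊢ (q1, bbbbbb, AA#) ⊢ (q1, bbbbb, A#) ⊢ (q1, bbbb, #) ⊢ (q0, bbb, AA#) ⊢ (q1, bbb, AAA#) ⊢ (q1, bb, AA#) ⊢ (q1, b, A#) ⊢ (q1, ε, #)
All input consumed; M is in state q1.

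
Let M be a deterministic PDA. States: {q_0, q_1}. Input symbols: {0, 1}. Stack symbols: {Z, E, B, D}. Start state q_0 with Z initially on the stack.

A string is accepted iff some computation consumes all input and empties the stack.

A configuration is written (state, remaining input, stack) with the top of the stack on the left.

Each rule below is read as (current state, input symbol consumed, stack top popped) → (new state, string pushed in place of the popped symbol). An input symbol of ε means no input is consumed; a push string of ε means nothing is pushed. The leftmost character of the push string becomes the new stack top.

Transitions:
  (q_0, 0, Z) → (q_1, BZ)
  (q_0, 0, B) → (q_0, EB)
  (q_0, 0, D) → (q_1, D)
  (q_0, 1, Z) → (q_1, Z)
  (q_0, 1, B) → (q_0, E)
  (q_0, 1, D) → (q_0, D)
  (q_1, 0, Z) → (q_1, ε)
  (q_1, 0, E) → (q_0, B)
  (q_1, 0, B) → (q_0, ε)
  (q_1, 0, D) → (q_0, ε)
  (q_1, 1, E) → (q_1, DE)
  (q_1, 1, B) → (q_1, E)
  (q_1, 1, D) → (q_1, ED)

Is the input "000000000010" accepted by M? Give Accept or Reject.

(q_0, 000000000010, Z) ⊢ (q_1, 00000000010, BZ) ⊢ (q_0, 0000000010, Z) ⊢ (q_1, 000000010, BZ) ⊢ (q_0, 00000010, Z) ⊢ (q_1, 0000010, BZ) ⊢ (q_0, 000010, Z) ⊢ (q_1, 00010, BZ) ⊢ (q_0, 0010, Z) ⊢ (q_1, 010, BZ) ⊢ (q_0, 10, Z) ⊢ (q_1, 0, Z) ⊢ (q_1, ε, ε)
All input consumed and the stack is empty.

Accept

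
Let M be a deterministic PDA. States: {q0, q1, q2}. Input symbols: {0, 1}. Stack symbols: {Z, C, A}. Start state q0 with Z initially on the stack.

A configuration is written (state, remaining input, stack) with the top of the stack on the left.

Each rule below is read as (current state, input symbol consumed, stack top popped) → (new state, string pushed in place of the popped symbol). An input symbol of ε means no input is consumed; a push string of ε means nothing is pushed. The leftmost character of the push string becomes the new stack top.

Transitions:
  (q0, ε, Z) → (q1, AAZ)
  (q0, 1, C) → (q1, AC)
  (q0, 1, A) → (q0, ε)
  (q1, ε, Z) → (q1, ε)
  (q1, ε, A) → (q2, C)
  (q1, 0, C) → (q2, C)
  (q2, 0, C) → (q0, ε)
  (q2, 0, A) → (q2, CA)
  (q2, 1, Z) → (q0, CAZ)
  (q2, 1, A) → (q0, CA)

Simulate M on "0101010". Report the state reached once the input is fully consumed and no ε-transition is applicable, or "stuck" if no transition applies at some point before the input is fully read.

q0

(q0, 0101010, Z)
  ε-move, top Z: go to q1, push AAZ → (q1, 0101010, AAZ)
  ε-move, top A: go to q2, push C → (q2, 0101010, CAZ)
  read 0, top C: go to q0, push ε → (q0, 101010, AZ)
  read 1, top A: go to q0, push ε → (q0, 01010, Z)
  ε-move, top Z: go to q1, push AAZ → (q1, 01010, AAZ)
  ε-move, top A: go to q2, push C → (q2, 01010, CAZ)
  read 0, top C: go to q0, push ε → (q0, 1010, AZ)
  read 1, top A: go to q0, push ε → (q0, 010, Z)
  ε-move, top Z: go to q1, push AAZ → (q1, 010, AAZ)
  ε-move, top A: go to q2, push C → (q2, 010, CAZ)
  read 0, top C: go to q0, push ε → (q0, 10, AZ)
  read 1, top A: go to q0, push ε → (q0, 0, Z)
  ε-move, top Z: go to q1, push AAZ → (q1, 0, AAZ)
  ε-move, top A: go to q2, push C → (q2, 0, CAZ)
  read 0, top C: go to q0, push ε → (q0, ε, AZ)
All input consumed; M is in state q0.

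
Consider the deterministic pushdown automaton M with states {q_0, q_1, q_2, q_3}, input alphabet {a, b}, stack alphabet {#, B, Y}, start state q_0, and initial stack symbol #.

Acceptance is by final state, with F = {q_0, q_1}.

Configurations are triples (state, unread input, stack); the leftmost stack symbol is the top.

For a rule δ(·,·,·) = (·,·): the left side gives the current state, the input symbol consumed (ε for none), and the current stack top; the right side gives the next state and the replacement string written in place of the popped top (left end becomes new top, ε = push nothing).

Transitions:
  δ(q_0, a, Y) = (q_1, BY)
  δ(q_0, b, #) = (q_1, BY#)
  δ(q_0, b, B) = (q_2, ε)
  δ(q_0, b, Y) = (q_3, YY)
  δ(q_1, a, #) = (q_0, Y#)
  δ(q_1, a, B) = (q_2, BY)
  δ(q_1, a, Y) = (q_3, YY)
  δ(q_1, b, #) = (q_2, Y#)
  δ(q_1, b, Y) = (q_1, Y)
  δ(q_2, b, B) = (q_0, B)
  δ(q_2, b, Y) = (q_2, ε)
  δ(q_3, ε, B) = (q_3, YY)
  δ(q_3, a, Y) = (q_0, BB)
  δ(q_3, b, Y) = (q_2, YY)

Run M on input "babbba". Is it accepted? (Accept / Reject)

Reject

(q_0, babbba, #)
  read b, top #: go to q_1, push BY# → (q_1, abbba, BY#)
  read a, top B: go to q_2, push BY → (q_2, bbba, BYY#)
  read b, top B: go to q_0, push B → (q_0, bba, BYY#)
  read b, top B: go to q_2, push ε → (q_2, ba, YY#)
  read b, top Y: go to q_2, push ε → (q_2, a, Y#)
No transition applies at (q_2, a, Y#); input not fully consumed.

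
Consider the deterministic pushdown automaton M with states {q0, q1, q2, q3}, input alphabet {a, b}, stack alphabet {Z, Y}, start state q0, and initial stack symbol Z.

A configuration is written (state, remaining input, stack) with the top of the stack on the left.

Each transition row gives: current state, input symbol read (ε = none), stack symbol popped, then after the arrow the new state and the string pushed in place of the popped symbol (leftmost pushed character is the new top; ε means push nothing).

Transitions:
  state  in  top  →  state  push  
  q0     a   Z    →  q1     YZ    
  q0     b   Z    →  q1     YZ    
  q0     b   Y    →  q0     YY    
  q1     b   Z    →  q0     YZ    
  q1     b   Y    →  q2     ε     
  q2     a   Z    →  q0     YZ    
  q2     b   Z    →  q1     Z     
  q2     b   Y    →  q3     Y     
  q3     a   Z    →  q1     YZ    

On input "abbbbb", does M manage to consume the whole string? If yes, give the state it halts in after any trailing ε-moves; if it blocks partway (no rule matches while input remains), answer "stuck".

(q0, abbbbb, Z)
  read a, top Z: go to q1, push YZ → (q1, bbbbb, YZ)
  read b, top Y: go to q2, push ε → (q2, bbbb, Z)
  read b, top Z: go to q1, push Z → (q1, bbb, Z)
  read b, top Z: go to q0, push YZ → (q0, bb, YZ)
  read b, top Y: go to q0, push YY → (q0, b, YYZ)
  read b, top Y: go to q0, push YY → (q0, ε, YYYZ)
All input consumed; M is in state q0.

q0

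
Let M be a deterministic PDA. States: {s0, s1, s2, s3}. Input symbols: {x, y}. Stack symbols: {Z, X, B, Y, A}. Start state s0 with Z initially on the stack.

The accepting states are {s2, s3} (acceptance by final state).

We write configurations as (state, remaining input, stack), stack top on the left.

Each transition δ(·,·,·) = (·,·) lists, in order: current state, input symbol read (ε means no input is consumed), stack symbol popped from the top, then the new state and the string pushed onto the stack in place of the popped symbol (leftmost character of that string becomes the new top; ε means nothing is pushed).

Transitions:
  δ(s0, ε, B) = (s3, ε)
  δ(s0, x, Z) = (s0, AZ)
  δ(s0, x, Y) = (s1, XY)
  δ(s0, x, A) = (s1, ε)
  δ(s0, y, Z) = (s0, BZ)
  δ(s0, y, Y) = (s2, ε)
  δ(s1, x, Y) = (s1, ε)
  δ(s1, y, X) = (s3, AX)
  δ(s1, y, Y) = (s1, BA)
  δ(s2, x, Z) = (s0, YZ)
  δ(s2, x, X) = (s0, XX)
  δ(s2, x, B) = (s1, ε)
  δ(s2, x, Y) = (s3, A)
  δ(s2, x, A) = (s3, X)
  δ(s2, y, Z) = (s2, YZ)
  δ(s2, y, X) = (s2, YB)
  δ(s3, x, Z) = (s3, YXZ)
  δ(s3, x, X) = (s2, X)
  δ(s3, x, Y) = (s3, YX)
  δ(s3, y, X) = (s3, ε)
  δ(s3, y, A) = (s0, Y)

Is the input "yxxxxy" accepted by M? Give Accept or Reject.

Reject

(s0, yxxxxy, Z)
  read y, top Z: go to s0, push BZ → (s0, xxxxy, BZ)
  ε-move, top B: go to s3, push ε → (s3, xxxxy, Z)
  read x, top Z: go to s3, push YXZ → (s3, xxxy, YXZ)
  read x, top Y: go to s3, push YX → (s3, xxy, YXXZ)
  read x, top Y: go to s3, push YX → (s3, xy, YXXXZ)
  read x, top Y: go to s3, push YX → (s3, y, YXXXXZ)
No transition applies at (s3, y, YXXXXZ); input not fully consumed.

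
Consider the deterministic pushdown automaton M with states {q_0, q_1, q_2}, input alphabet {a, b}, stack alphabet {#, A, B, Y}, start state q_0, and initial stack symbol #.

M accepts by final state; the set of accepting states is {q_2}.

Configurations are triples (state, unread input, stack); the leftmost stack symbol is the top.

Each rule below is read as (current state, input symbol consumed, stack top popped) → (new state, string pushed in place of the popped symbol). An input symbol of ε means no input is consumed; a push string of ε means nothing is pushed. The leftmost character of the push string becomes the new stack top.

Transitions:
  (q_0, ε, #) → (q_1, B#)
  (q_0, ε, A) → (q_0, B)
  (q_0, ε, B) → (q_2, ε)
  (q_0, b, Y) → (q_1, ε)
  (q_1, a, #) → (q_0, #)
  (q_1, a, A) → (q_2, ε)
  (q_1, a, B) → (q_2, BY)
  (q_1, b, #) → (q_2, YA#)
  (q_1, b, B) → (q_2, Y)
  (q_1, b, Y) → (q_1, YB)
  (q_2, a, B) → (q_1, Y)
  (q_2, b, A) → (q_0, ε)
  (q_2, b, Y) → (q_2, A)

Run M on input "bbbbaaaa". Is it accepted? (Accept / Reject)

(q_0, bbbbaaaa, #) ⊢ (q_1, bbbbaaaa, B#) ⊢ (q_2, bbbaaaa, Y#) ⊢ (q_2, bbaaaa, A#) ⊢ (q_0, baaaa, #) ⊢ (q_1, baaaa, B#) ⊢ (q_2, aaaa, Y#)
No transition applies at (q_2, aaaa, Y#); input not fully consumed.

Reject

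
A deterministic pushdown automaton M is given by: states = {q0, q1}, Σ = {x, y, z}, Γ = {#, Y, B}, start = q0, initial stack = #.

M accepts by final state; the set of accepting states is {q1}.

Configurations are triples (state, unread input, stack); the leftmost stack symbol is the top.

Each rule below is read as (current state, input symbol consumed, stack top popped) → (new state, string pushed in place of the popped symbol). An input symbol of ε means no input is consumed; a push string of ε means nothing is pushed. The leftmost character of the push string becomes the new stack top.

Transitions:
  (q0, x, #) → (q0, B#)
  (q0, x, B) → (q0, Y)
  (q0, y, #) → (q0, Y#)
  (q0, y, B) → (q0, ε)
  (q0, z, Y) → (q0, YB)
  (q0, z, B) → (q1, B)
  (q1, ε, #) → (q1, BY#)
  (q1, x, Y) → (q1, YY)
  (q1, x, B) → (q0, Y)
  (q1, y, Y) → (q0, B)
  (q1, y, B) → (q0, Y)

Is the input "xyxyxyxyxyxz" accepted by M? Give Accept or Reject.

(q0, xyxyxyxyxyxz, #)
  read x, top #: go to q0, push B# → (q0, yxyxyxyxyxz, B#)
  read y, top B: go to q0, push ε → (q0, xyxyxyxyxz, #)
  read x, top #: go to q0, push B# → (q0, yxyxyxyxz, B#)
  read y, top B: go to q0, push ε → (q0, xyxyxyxz, #)
  read x, top #: go to q0, push B# → (q0, yxyxyxz, B#)
  read y, top B: go to q0, push ε → (q0, xyxyxz, #)
  read x, top #: go to q0, push B# → (q0, yxyxz, B#)
  read y, top B: go to q0, push ε → (q0, xyxz, #)
  read x, top #: go to q0, push B# → (q0, yxz, B#)
  read y, top B: go to q0, push ε → (q0, xz, #)
  read x, top #: go to q0, push B# → (q0, z, B#)
  read z, top B: go to q1, push B → (q1, ε, B#)
All input consumed; state q1 ∈ F.

Accept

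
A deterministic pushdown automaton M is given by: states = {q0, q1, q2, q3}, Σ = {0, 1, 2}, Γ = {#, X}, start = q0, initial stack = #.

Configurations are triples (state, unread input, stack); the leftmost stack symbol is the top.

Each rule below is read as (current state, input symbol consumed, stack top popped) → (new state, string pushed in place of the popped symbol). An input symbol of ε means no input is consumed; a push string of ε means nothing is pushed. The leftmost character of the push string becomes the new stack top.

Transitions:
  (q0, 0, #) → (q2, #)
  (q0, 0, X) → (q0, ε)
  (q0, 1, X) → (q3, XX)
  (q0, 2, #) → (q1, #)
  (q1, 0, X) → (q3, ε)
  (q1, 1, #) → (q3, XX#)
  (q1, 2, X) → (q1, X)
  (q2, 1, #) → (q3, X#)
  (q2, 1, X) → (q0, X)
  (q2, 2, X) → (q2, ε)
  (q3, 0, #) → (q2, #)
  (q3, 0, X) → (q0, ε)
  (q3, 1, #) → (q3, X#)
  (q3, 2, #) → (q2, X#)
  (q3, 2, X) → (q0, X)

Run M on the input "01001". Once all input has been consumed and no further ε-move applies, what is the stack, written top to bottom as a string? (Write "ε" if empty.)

(q0, 01001, #) ⊢ (q2, 1001, #) ⊢ (q3, 001, X#) ⊢ (q0, 01, #) ⊢ (q2, 1, #) ⊢ (q3, ε, X#)
All input consumed in state q3 with stack X#.

X#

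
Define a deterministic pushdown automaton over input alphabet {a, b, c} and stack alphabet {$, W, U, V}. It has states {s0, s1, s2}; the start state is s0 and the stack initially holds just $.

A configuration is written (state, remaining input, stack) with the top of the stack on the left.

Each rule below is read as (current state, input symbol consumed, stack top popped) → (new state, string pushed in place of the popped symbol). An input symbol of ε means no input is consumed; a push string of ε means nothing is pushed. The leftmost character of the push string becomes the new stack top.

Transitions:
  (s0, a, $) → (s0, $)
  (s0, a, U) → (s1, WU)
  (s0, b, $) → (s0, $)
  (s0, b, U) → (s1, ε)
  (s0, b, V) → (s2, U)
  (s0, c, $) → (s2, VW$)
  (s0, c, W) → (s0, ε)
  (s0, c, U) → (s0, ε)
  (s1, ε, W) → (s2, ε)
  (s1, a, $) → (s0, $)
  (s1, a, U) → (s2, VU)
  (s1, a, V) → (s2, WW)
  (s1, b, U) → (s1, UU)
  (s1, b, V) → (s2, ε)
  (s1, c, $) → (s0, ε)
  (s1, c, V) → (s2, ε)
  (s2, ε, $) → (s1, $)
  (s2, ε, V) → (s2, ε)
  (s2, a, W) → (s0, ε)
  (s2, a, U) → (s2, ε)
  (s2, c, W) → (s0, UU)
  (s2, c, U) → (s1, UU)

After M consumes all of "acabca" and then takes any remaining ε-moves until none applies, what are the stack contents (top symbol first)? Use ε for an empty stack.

$

(s0, acabca, $)
  read a, top $: go to s0, push $ → (s0, cabca, $)
  read c, top $: go to s2, push VW$ → (s2, abca, VW$)
  ε-move, top V: go to s2, push ε → (s2, abca, W$)
  read a, top W: go to s0, push ε → (s0, bca, $)
  read b, top $: go to s0, push $ → (s0, ca, $)
  read c, top $: go to s2, push VW$ → (s2, a, VW$)
  ε-move, top V: go to s2, push ε → (s2, a, W$)
  read a, top W: go to s0, push ε → (s0, ε, $)
All input consumed in state s0 with stack $.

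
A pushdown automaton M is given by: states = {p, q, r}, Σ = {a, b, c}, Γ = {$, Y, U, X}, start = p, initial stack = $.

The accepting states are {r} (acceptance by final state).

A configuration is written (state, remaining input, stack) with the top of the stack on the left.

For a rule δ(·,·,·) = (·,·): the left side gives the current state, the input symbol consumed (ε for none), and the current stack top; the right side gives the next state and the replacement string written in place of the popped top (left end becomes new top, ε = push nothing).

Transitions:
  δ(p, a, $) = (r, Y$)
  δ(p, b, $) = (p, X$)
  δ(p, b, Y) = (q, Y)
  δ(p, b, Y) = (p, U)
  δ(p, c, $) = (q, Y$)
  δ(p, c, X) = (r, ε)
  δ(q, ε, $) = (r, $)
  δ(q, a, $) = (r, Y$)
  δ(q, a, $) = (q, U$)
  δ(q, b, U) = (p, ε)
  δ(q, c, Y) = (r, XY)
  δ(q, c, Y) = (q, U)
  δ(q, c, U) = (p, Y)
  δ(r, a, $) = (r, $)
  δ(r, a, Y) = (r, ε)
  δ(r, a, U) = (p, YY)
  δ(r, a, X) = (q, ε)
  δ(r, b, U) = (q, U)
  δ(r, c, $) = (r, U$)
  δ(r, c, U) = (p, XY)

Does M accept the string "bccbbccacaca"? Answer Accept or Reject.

No computation consumes all input and reaches a final state.

Reject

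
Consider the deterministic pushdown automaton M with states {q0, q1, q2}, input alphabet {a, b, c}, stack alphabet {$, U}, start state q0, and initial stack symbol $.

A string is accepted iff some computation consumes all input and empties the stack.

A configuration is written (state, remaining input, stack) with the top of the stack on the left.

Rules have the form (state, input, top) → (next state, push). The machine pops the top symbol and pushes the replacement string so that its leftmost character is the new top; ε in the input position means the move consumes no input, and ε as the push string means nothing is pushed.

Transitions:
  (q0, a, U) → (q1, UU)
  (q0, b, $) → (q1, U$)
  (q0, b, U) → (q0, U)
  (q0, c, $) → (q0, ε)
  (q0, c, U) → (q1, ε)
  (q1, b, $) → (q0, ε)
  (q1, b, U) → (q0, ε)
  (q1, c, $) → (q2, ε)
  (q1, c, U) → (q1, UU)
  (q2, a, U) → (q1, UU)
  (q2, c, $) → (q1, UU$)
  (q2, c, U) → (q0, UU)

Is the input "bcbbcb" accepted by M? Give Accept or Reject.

(q0, bcbbcb, $)
  read b, top $: go to q1, push U$ → (q1, cbbcb, U$)
  read c, top U: go to q1, push UU → (q1, bbcb, UU$)
  read b, top U: go to q0, push ε → (q0, bcb, U$)
  read b, top U: go to q0, push U → (q0, cb, U$)
  read c, top U: go to q1, push ε → (q1, b, $)
  read b, top $: go to q0, push ε → (q0, ε, ε)
All input consumed and the stack is empty.

Accept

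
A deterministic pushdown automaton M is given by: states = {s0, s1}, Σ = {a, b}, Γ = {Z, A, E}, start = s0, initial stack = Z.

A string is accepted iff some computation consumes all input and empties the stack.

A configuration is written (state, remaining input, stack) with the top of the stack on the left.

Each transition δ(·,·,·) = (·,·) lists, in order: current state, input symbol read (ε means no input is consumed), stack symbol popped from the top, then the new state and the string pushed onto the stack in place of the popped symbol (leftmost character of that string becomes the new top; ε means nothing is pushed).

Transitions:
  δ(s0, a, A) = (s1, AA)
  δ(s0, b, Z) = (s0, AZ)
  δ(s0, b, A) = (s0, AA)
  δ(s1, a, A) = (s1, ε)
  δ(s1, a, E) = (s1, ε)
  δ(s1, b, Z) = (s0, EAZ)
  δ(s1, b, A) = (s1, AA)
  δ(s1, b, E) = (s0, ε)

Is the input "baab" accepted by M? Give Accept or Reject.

(s0, baab, Z) ⊢ (s0, aab, AZ) ⊢ (s1, ab, AAZ) ⊢ (s1, b, AZ) ⊢ (s1, ε, AAZ)
All input consumed; stack is AAZ, not empty, and no further ε-move applies.

Reject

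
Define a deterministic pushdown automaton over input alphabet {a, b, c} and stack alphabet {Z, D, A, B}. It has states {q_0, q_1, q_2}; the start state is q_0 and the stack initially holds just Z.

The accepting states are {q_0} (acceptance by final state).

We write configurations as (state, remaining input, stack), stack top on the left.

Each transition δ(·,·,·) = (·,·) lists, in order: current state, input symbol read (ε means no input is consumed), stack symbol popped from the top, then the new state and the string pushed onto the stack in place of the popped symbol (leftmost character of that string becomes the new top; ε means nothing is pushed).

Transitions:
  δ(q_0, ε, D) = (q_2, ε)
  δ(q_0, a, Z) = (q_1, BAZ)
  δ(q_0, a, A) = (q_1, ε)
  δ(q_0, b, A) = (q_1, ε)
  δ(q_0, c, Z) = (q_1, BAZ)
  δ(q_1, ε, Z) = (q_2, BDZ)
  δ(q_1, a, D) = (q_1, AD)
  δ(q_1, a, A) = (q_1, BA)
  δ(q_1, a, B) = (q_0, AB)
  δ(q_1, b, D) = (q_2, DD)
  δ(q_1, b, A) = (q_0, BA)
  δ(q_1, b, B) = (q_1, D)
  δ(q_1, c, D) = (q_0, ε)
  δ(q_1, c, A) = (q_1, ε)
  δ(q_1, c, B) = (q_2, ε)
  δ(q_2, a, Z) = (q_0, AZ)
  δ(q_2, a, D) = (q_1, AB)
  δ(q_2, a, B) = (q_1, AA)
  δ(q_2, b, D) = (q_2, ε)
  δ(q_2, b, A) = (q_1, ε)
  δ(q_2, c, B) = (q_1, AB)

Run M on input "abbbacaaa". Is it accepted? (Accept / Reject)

Accept

(q_0, abbbacaaa, Z) ⊢ (q_1, bbbacaaa, BAZ) ⊢ (q_1, bbacaaa, DAZ) ⊢ (q_2, bacaaa, DDAZ) ⊢ (q_2, acaaa, DAZ) ⊢ (q_1, caaa, ABAZ) ⊢ (q_1, aaa, BAZ) ⊢ (q_0, aa, ABAZ) ⊢ (q_1, a, BAZ) ⊢ (q_0, ε, ABAZ)
All input consumed; state q_0 ∈ F.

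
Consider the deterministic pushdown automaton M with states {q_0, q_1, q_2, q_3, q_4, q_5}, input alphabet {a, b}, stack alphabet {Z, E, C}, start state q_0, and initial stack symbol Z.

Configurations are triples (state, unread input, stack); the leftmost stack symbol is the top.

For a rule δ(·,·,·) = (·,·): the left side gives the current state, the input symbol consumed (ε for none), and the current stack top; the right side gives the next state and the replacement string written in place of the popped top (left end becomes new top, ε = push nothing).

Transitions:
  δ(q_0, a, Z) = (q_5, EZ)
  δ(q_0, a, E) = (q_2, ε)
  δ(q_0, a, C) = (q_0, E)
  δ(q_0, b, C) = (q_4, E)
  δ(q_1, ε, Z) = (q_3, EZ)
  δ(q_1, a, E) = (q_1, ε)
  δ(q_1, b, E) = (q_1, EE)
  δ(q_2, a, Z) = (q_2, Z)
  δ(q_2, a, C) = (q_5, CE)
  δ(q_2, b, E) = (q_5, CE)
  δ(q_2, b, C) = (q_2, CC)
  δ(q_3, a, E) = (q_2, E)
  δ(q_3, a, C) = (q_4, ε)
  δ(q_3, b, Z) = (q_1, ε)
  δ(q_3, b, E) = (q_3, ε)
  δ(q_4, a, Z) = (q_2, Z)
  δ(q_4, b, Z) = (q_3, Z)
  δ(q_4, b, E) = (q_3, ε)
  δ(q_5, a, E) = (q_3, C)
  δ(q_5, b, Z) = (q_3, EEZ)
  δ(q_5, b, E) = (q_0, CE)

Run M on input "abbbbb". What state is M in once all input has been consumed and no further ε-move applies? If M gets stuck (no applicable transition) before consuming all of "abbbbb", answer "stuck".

q_1

(q_0, abbbbb, Z) ⊢ (q_5, bbbbb, EZ) ⊢ (q_0, bbbb, CEZ) ⊢ (q_4, bbb, EEZ) ⊢ (q_3, bb, EZ) ⊢ (q_3, b, Z) ⊢ (q_1, ε, ε)
All input consumed; M is in state q_1.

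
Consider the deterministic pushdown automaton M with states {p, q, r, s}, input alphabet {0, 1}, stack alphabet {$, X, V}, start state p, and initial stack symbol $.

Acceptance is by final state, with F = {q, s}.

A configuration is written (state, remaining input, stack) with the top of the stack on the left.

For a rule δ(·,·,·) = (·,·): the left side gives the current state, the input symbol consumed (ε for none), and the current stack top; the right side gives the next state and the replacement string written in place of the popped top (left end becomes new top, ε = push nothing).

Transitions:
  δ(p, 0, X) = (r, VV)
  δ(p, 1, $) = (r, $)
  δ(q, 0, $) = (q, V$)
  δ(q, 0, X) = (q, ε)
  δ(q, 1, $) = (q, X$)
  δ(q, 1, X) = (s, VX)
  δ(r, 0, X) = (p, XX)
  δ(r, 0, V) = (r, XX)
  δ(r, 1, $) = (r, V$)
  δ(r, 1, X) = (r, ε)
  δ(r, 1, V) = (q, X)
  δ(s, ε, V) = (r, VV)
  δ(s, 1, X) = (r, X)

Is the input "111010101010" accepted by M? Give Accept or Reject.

(p, 111010101010, $)
  read 1, top $: go to r, push $ → (r, 11010101010, $)
  read 1, top $: go to r, push V$ → (r, 1010101010, V$)
  read 1, top V: go to q, push X → (q, 010101010, X$)
  read 0, top X: go to q, push ε → (q, 10101010, $)
  read 1, top $: go to q, push X$ → (q, 0101010, X$)
  read 0, top X: go to q, push ε → (q, 101010, $)
  read 1, top $: go to q, push X$ → (q, 01010, X$)
  read 0, top X: go to q, push ε → (q, 1010, $)
  read 1, top $: go to q, push X$ → (q, 010, X$)
  read 0, top X: go to q, push ε → (q, 10, $)
  read 1, top $: go to q, push X$ → (q, 0, X$)
  read 0, top X: go to q, push ε → (q, ε, $)
All input consumed; state q ∈ F.

Accept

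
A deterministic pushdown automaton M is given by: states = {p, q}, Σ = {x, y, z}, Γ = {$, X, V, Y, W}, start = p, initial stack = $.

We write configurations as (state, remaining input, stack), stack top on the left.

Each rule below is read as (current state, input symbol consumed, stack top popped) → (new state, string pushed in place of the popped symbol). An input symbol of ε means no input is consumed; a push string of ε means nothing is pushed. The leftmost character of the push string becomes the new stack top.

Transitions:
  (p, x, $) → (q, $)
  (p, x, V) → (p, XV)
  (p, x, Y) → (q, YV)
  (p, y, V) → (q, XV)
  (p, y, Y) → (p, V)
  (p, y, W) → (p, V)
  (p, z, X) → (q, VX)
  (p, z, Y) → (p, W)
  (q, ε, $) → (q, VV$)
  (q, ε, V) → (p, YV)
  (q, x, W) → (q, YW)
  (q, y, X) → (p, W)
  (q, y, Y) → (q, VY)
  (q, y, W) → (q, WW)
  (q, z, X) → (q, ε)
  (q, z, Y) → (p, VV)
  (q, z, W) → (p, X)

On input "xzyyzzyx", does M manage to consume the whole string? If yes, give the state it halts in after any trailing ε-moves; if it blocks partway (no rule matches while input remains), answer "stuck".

p

(p, xzyyzzyx, $)
  read x, top $: go to q, push $ → (q, zyyzzyx, $)
  ε-move, top $: go to q, push VV$ → (q, zyyzzyx, VV$)
  ε-move, top V: go to p, push YV → (p, zyyzzyx, YVV$)
  read z, top Y: go to p, push W → (p, yyzzyx, WVV$)
  read y, top W: go to p, push V → (p, yzzyx, VVV$)
  read y, top V: go to q, push XV → (q, zzyx, XVVV$)
  read z, top X: go to q, push ε → (q, zyx, VVV$)
  ε-move, top V: go to p, push YV → (p, zyx, YVVV$)
  read z, top Y: go to p, push W → (p, yx, WVVV$)
  read y, top W: go to p, push V → (p, x, VVVV$)
  read x, top V: go to p, push XV → (p, ε, XVVVV$)
All input consumed; M is in state p.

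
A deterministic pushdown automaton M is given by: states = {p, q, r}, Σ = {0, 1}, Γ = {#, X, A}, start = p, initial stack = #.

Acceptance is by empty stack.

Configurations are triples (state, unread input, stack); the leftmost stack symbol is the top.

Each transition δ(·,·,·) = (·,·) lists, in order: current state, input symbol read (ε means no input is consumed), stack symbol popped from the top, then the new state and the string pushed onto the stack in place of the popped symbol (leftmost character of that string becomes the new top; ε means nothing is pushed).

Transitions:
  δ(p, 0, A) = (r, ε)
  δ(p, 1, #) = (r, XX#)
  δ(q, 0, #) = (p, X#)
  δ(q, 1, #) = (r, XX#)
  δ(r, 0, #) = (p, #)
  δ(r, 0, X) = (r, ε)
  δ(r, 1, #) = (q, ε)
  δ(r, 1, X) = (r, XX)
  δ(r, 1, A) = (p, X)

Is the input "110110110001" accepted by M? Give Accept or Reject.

Reject

(p, 110110110001, #) ⊢ (r, 10110110001, XX#) ⊢ (r, 0110110001, XXX#) ⊢ (r, 110110001, XX#) ⊢ (r, 10110001, XXX#) ⊢ (r, 0110001, XXXX#) ⊢ (r, 110001, XXX#) ⊢ (r, 10001, XXXX#) ⊢ (r, 0001, XXXXX#) ⊢ (r, 001, XXXX#) ⊢ (r, 01, XXX#) ⊢ (r, 1, XX#) ⊢ (r, ε, XXX#)
All input consumed; stack is XXX#, not empty, and no further ε-move applies.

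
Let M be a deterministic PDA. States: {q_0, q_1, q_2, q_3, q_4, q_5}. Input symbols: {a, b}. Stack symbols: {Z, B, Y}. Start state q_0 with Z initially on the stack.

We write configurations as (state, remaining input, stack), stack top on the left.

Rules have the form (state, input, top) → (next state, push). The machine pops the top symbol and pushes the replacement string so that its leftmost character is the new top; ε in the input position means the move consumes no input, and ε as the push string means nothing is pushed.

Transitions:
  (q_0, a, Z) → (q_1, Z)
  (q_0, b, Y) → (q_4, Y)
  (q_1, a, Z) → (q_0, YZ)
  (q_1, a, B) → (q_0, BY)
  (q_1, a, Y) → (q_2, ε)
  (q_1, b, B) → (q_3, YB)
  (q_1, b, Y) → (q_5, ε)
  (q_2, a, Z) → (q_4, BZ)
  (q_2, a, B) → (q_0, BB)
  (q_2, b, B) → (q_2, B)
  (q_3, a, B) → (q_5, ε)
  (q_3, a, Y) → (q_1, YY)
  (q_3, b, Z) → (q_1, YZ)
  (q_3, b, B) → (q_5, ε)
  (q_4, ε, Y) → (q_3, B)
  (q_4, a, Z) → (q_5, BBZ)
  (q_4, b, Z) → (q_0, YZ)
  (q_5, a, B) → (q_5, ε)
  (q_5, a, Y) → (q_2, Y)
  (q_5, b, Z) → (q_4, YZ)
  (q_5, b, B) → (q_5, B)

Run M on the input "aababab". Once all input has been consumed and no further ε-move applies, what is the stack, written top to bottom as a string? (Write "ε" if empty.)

BZ

(q_0, aababab, Z)
  read a, top Z: go to q_1, push Z → (q_1, ababab, Z)
  read a, top Z: go to q_0, push YZ → (q_0, babab, YZ)
  read b, top Y: go to q_4, push Y → (q_4, abab, YZ)
  ε-move, top Y: go to q_3, push B → (q_3, abab, BZ)
  read a, top B: go to q_5, push ε → (q_5, bab, Z)
  read b, top Z: go to q_4, push YZ → (q_4, ab, YZ)
  ε-move, top Y: go to q_3, push B → (q_3, ab, BZ)
  read a, top B: go to q_5, push ε → (q_5, b, Z)
  read b, top Z: go to q_4, push YZ → (q_4, ε, YZ)
  ε-move, top Y: go to q_3, push B → (q_3, ε, BZ)
All input consumed in state q_3 with stack BZ.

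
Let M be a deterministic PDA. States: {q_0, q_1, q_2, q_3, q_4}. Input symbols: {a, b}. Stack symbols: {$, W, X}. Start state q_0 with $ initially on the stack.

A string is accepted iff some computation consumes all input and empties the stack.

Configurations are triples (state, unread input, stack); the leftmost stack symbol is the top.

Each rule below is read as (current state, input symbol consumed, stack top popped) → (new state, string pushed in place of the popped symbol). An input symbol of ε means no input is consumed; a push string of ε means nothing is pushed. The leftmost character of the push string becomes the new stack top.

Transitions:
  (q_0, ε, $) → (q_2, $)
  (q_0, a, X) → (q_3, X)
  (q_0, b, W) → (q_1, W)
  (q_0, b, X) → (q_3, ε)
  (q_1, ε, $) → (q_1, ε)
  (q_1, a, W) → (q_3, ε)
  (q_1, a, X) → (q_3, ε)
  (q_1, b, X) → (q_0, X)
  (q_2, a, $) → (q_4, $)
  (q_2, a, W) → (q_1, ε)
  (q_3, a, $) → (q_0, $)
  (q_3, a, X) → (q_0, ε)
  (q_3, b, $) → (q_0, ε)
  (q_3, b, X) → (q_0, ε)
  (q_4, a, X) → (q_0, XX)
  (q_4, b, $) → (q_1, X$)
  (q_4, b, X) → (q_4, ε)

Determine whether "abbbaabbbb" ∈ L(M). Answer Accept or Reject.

Accept

(q_0, abbbaabbbb, $)
  ε-move, top $: go to q_2, push $ → (q_2, abbbaabbbb, $)
  read a, top $: go to q_4, push $ → (q_4, bbbaabbbb, $)
  read b, top $: go to q_1, push X$ → (q_1, bbaabbbb, X$)
  read b, top X: go to q_0, push X → (q_0, baabbbb, X$)
  read b, top X: go to q_3, push ε → (q_3, aabbbb, $)
  read a, top $: go to q_0, push $ → (q_0, abbbb, $)
  ε-move, top $: go to q_2, push $ → (q_2, abbbb, $)
  read a, top $: go to q_4, push $ → (q_4, bbbb, $)
  read b, top $: go to q_1, push X$ → (q_1, bbb, X$)
  read b, top X: go to q_0, push X → (q_0, bb, X$)
  read b, top X: go to q_3, push ε → (q_3, b, $)
  read b, top $: go to q_0, push ε → (q_0, ε, ε)
All input consumed and the stack is empty.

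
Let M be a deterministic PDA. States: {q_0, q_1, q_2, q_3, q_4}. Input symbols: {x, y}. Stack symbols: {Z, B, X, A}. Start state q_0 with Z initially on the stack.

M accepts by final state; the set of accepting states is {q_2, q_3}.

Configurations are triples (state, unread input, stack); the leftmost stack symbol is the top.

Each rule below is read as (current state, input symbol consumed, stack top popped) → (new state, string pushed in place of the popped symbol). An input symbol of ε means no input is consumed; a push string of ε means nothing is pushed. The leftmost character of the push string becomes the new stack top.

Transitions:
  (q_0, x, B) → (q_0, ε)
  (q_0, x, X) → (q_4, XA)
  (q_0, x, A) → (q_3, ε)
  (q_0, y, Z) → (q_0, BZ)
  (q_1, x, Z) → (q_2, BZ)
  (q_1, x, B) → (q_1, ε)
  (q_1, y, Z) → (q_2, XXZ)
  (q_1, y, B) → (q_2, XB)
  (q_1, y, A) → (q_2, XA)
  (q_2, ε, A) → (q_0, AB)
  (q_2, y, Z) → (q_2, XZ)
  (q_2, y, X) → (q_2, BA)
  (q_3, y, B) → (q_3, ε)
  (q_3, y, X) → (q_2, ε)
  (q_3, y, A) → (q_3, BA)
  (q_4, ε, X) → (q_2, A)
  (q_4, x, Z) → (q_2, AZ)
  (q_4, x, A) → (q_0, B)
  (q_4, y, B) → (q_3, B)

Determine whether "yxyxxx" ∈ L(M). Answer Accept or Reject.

Reject

(q_0, yxyxxx, Z) ⊢ (q_0, xyxxx, BZ) ⊢ (q_0, yxxx, Z) ⊢ (q_0, xxx, BZ) ⊢ (q_0, xx, Z)
No transition applies at (q_0, xx, Z); input not fully consumed.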